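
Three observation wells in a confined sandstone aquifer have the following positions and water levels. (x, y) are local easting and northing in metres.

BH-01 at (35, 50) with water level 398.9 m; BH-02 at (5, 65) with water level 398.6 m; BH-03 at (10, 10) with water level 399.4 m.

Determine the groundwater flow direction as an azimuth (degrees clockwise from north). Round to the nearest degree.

Taking BH-01 as reference: BH-02−BH-01 = (-30, 15, -0.3); BH-03−BH-01 = (-25, -40, +0.5).
Solve a·Δx + b·Δy = Δh: det = (-30)·(-40) − (-25)·15 = 1575.
∂h/∂x = [(-0.3)·(-40) − (+0.5)·15] / 1575 = +0.002857
∂h/∂y = [(-30)·(+0.5) − (-25)·(-0.3)] / 1575 = -0.01429
Flow direction (−∇h) has components (-0.002857 E, +0.01429 N).
Azimuth = atan2(E, N) = atan2(-0.002857, +0.01429) = 348.7° ≈ 349°.

349°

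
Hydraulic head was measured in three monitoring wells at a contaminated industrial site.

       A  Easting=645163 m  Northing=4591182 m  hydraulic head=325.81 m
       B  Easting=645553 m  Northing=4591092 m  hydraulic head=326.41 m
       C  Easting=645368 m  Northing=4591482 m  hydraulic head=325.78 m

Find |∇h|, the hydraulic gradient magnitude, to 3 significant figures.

Taking A as reference: B−A = (390, -90, +0.60); C−A = (205, 300, -0.03).
Solve a·Δx + b·Δy = Δh: det = 390·300 − 205·(-90) = 135450.
∂h/∂x = [(+0.60)·300 − (-0.03)·(-90)] / 135450 = +0.001309
∂h/∂y = [390·(-0.03) − 205·(+0.60)] / 135450 = -0.0009945
|∇h| = √(0.001309² + -0.0009945²) = 0.001644

0.00164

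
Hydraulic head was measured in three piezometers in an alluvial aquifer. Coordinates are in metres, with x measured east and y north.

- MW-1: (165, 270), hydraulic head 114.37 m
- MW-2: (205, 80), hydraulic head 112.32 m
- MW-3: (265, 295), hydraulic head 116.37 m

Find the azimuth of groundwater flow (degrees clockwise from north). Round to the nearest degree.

Differences from MW-1: to MW-2 (Δx, Δy, Δh) = (40, -190, -2.05); to MW-3 = (100, 25, +2.00).
Solve a·Δx + b·Δy = Δh: det = 40·25 − 100·(-190) = 20000.
∂h/∂x = [(-2.05)·25 − (+2.00)·(-190)] / 20000 = +0.01644
∂h/∂y = [40·(+2.00) − 100·(-2.05)] / 20000 = +0.01425
Flow direction (−∇h) has components (-0.01644 E, -0.01425 N).
Azimuth = atan2(E, N) = atan2(-0.01644, -0.01425) = 229.1° ≈ 229°.

229°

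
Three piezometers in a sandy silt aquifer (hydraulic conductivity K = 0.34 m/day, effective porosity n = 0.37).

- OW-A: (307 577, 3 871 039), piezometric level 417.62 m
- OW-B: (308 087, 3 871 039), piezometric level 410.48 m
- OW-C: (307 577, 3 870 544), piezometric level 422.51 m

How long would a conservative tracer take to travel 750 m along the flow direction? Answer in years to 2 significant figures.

∂h/∂x = (410.48 − 417.62) / (308087 − 307577) = -0.01400
∂h/∂y = (422.51 − 417.62) / (3870544 − 3871039) = -0.009879
|∇h| = √(-0.01400² + -0.009879²) = 0.01713
Seepage velocity v = K·i/n = 0.34 × 0.01713 / 0.37 = 0.01574 m/day.
t = 750 / 0.01574 = 4.765e+04 days = 130 years.

130 years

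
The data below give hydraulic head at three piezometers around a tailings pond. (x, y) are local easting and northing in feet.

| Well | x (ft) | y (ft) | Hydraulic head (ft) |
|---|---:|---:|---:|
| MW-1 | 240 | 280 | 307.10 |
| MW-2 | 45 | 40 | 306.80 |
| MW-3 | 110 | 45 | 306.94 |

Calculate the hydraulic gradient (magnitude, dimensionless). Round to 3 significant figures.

0.00226

Taking MW-1 as reference: MW-2−MW-1 = (-195, -240, -0.30); MW-3−MW-1 = (-130, -235, -0.16).
Determinant of the coordinate differences = (-195)·(-235) − (-130)·(-240) = 14625.
∂h/∂x = [(-0.30)·(-235) − (-0.16)·(-240)] / 14625 = +0.002195
∂h/∂y = [(-195)·(-0.16) − (-130)·(-0.30)] / 14625 = -0.0005333
|∇h| = √(0.002195² + -0.0005333²) = 0.002259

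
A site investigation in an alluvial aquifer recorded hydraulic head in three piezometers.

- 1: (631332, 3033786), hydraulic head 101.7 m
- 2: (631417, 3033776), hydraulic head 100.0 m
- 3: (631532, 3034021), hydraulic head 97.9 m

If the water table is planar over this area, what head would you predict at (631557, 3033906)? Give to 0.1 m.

Differences from 1: to 2 (Δx, Δy, Δh) = (85, -10, -1.7); to 3 = (200, 235, -3.8).
Determinant of the coordinate differences = 85·235 − 200·(-10) = 21975.
∂h/∂x = [(-1.7)·235 − (-3.8)·(-10)] / 21975 = -0.01991
∂h/∂y = [85·(-3.8) − 200·(-1.7)] / 21975 = +0.0007736
h(631557, 3033906) = 101.7 + (-0.01991)·(225) + (+0.0007736)·(120) = 101.7 -4.480 +0.093 = 97.313 m.

97.3 m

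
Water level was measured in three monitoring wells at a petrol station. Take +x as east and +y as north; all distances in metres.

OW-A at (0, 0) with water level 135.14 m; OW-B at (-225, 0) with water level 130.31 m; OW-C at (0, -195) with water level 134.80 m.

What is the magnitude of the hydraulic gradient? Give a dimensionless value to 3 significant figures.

∂h/∂x = (130.31 − 135.14) / (-225 − 0) = +0.02147
∂h/∂y = (134.80 − 135.14) / (-195 − 0) = +0.001744
|∇h| = √(0.02147² + 0.001744²) = 0.02154

0.0215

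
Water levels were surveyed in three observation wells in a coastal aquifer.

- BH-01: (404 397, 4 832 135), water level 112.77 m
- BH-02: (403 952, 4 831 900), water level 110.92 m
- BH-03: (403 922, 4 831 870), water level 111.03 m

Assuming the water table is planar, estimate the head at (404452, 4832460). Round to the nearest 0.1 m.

With h = a·x + b·y + c and BH-01 as origin, the differences give:
  (-445)·a + (-235)·b = -1.85
  (-475)·a + (-265)·b = -1.74
Eliminate b (×(-265) and ×(-235), subtract): 6300·a = 81.350 → a = ∂h/∂x = +0.01291
Back-substitute: b = ∂h/∂y = -0.01658.
h(404452, 4832460) = 112.77 + (+0.01291)·(55) + (-0.01658)·(325) = 112.77 +0.710 -5.388 = 108.092 m.

108.1 m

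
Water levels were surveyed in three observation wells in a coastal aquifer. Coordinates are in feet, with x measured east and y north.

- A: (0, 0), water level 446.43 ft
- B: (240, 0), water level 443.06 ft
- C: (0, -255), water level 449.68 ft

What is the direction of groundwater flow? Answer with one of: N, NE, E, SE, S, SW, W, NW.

NE

∂h/∂x = (443.06 − 446.43) / (240 − 0) = -0.01404
∂h/∂y = (449.68 − 446.43) / (-255 − 0) = -0.01275
Flow = −∇h = (+0.01404 east, +0.01275 north), which points northeast.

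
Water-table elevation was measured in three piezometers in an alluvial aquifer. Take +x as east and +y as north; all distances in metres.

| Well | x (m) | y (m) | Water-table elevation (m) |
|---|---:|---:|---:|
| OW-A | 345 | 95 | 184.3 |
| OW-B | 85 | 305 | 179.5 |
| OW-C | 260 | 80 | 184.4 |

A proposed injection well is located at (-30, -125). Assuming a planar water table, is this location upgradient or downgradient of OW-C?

Differences from OW-A: to OW-B (Δx, Δy, Δh) = (-260, 210, -4.8); to OW-C = (-85, -15, +0.1).
Solve a·Δx + b·Δy = Δh: det = (-260)·(-15) − (-85)·210 = 21750.
∂h/∂x = [(-4.8)·(-15) − (+0.1)·210] / 21750 = +0.002345
∂h/∂y = [(-260)·(+0.1) − (-85)·(-4.8)] / 21750 = -0.01995
Head at (-30, -125) = 184.3 + (+0.002345)·(-375) + (-0.01995)·(-220) = 187.81 m.
That is higher than the 184.4 m at OW-C, so the point is upgradient.

upgradient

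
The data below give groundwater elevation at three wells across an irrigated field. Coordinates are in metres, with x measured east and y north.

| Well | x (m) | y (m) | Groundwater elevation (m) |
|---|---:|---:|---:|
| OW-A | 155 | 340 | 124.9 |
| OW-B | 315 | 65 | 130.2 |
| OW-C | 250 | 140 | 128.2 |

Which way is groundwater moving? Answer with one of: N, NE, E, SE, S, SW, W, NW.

W

Differences from OW-A: to OW-B (Δx, Δy, Δh) = (160, -275, +5.3); to OW-C = (95, -200, +3.3).
Solve a·Δx + b·Δy = Δh: det = 160·(-200) − 95·(-275) = -5875.
∂h/∂x = [(+5.3)·(-200) − (+3.3)·(-275)] / -5875 = +0.02596
∂h/∂y = [160·(+3.3) − 95·(+5.3)] / -5875 = -0.004170
Flow = −∇h = (-0.02596 east, +0.004170 north), which points west.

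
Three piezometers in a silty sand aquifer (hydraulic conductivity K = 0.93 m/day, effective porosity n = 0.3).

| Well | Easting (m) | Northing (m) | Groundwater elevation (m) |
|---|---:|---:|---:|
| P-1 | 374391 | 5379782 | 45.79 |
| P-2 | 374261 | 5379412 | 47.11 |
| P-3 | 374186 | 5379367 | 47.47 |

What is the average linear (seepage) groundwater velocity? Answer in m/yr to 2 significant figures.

4.7 m/yr

Differences from P-1: to P-2 (Δx, Δy, Δh) = (-130, -370, +1.32); to P-3 = (-205, -415, +1.68).
Determinant of the coordinate differences = (-130)·(-415) − (-205)·(-370) = -21900.
∂h/∂x = [(+1.32)·(-415) − (+1.68)·(-370)] / -21900 = -0.003370
∂h/∂y = [(-130)·(+1.68) − (-205)·(+1.32)] / -21900 = -0.002384
|∇h| = √(-0.003370² + -0.002384²) = 0.004128
Seepage velocity v = K·i/n = 0.93 × 0.004128 / 0.3 = 0.0128 m/day = 4.675 m/yr.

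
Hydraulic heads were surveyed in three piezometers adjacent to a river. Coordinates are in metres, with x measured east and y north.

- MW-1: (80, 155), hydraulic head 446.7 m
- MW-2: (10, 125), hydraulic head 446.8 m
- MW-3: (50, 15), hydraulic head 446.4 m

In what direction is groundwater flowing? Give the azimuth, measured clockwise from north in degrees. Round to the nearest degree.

Three-point gradient (reference MW-1): Δ to MW-2 = (-70, -30, +0.1), Δ to MW-3 = (-30, -140, -0.3).
∂h/∂x = -0.002584, ∂h/∂y = +0.002697 (det = 8900).
Flow direction (−∇h) has components (+0.002584 E, -0.002697 N).
Azimuth = atan2(E, N) = atan2(+0.002584, -0.002697) = 136.2° ≈ 136°.

136°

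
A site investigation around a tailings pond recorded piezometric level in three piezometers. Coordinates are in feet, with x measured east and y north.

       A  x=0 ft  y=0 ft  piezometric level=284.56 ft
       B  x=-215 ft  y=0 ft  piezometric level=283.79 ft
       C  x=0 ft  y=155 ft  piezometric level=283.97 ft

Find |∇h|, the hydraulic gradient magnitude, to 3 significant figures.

∂h/∂x = (283.79 − 284.56) / (-215 − 0) = +0.003581
∂h/∂y = (283.97 − 284.56) / (155 − 0) = -0.003806
|∇h| = √(0.003581² + -0.003806²) = 0.005226

0.00523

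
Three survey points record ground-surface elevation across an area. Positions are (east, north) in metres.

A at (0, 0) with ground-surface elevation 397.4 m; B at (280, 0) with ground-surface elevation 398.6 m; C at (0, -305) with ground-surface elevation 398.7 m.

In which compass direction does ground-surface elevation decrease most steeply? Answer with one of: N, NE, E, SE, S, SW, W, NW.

NW

∂z/∂x = (398.6 − 397.4) / (280 − 0) = +0.004286
∂z/∂y = (398.7 − 397.4) / (-305 − 0) = -0.004262
Steepest decrease is along −∇f = (-0.004286 E, +0.004262 N) → northwest.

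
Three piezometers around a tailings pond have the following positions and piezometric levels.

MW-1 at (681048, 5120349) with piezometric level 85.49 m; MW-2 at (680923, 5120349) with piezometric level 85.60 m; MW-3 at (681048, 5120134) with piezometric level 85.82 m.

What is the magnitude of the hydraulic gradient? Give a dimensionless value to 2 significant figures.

0.0018

∂h/∂x = (85.60 − 85.49) / (680923 − 681048) = -0.0008800
∂h/∂y = (85.82 − 85.49) / (5120134 − 5120349) = -0.001535
|∇h| = √(-0.0008800² + -0.001535²) = 0.001769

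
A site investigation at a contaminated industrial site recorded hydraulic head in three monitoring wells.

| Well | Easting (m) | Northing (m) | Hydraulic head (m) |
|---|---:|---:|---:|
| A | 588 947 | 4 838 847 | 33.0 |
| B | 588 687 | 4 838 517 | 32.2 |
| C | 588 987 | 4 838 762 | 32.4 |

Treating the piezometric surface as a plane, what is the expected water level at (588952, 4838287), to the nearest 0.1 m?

With h = a·x + b·y + c and A as origin, the differences give:
  (-260)·a + (-330)·b = -0.8
  40·a + (-85)·b = -0.6
Eliminate b (×(-85) and ×(-330), subtract): 35300·a = -130.00 → a = ∂h/∂x = -0.003683
Back-substitute: b = ∂h/∂y = +0.005326.
h(588952, 4838287) = 33.0 + (-0.003683)·(5) + (+0.005326)·(-560) = 33.0 -0.018 -2.982 = 29.999 m.

30.0 m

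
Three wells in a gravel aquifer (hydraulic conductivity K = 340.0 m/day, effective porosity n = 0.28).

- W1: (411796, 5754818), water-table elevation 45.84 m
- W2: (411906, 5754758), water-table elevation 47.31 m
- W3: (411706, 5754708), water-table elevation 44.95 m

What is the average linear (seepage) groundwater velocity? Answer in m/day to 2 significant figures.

15 m/day

Taking W1 as reference: W2−W1 = (110, -60, +1.47); W3−W1 = (-90, -110, -0.89).
Determinant of the coordinate differences = 110·(-110) − (-90)·(-60) = -17500.
∂h/∂x = [(+1.47)·(-110) − (-0.89)·(-60)] / -17500 = +0.01229
∂h/∂y = [110·(-0.89) − (-90)·(+1.47)] / -17500 = -0.001966
|∇h| = √(0.01229² + -0.001966²) = 0.01245
Seepage velocity v = K·i/n = 340.0 × 0.01245 / 0.28 = 15.12 m/day.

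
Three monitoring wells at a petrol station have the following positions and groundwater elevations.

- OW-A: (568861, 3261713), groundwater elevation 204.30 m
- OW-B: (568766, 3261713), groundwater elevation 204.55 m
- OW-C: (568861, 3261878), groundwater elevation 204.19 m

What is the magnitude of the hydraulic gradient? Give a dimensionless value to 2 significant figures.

0.0027

∂h/∂x = (204.55 − 204.30) / (568766 − 568861) = -0.002632
∂h/∂y = (204.19 − 204.30) / (3261878 − 3261713) = -0.0006667
|∇h| = √(-0.002632² + -0.0006667²) = 0.002715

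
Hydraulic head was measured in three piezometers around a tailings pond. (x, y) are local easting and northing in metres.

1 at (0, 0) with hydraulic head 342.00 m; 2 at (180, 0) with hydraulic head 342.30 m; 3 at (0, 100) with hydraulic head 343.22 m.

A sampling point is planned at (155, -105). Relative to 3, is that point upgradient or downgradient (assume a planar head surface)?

∂h/∂x = (342.30 − 342.00) / (180 − 0) = +0.001667
∂h/∂y = (343.22 − 342.00) / (100 − 0) = +0.01220
Head at (155, -105) = 342.00 + (+0.001667)·(155) + (+0.01220)·(-105) = 340.98 m.
That is lower than the 343.22 m at 3, so the point is downgradient.

downgradient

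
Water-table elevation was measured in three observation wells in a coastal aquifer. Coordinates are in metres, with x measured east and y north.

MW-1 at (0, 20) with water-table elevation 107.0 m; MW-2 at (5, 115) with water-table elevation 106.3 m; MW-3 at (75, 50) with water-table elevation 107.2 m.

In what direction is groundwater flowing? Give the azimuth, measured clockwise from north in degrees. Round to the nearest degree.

323°

With h = a·x + b·y + c and MW-1 as origin, the differences give:
  5·a + 95·b = -0.7
  75·a + 30·b = +0.2
Eliminate b (×30 and ×95, subtract): -6975·a = -40.00 → a = ∂h/∂x = +0.005735
Back-substitute: b = ∂h/∂y = -0.007670.
Flow direction (−∇h) has components (-0.005735 E, +0.007670 N).
Azimuth = atan2(E, N) = atan2(-0.005735, +0.007670) = 323.2° ≈ 323°.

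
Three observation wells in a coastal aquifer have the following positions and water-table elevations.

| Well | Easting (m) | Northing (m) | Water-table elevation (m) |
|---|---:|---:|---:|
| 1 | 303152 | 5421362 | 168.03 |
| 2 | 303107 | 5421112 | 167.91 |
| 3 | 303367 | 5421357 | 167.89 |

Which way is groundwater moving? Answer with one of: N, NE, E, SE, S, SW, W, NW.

SE

Three-point gradient (reference 1): Δ to 2 = (-45, -250, -0.12), Δ to 3 = (215, -5, -0.14).
∂h/∂x = -0.0006373, ∂h/∂y = +0.0005947 (det = 53975).
Flow = −∇h = (+0.0006373 east, -0.0005947 north), which points southeast.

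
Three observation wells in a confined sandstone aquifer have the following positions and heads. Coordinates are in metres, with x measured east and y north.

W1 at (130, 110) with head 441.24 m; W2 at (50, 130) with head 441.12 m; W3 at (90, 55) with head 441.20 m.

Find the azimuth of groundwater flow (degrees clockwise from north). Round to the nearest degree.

Differences from W1: to W2 (Δx, Δy, Δh) = (-80, 20, -0.12); to W3 = (-40, -55, -0.04).
Solve a·Δx + b·Δy = Δh: det = (-80)·(-55) − (-40)·20 = 5200.
∂h/∂x = [(-0.12)·(-55) − (-0.04)·20] / 5200 = +0.001423
∂h/∂y = [(-80)·(-0.04) − (-40)·(-0.12)] / 5200 = -0.0003077
Flow direction (−∇h) has components (-0.001423 E, +0.0003077 N).
Azimuth = atan2(E, N) = atan2(-0.001423, +0.0003077) = 282.2° ≈ 282°.

282°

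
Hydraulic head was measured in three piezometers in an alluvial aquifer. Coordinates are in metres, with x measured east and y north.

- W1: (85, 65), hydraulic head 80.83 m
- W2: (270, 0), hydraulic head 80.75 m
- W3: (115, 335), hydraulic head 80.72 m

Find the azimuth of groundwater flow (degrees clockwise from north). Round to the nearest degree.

Differences from W1: to W2 (Δx, Δy, Δh) = (185, -65, -0.08); to W3 = (30, 270, -0.11).
Determinant of the coordinate differences = 185·270 − 30·(-65) = 51900.
∂h/∂x = [(-0.08)·270 − (-0.11)·(-65)] / 51900 = -0.0005539
∂h/∂y = [185·(-0.11) − 30·(-0.08)] / 51900 = -0.0003459
Flow direction (−∇h) has components (+0.0005539 E, +0.0003459 N).
Azimuth = atan2(E, N) = atan2(+0.0005539, +0.0003459) = 58.0° ≈ 058°.

058°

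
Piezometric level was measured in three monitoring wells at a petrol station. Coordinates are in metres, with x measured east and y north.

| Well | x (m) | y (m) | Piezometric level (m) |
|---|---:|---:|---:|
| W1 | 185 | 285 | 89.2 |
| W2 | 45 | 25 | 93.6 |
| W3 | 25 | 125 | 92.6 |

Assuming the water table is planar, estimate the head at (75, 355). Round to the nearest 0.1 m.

89.4 m

Three-point gradient (reference W1): Δ to W2 = (-140, -260, +4.4), Δ to W3 = (-160, -160, +3.4).
∂h/∂x = -0.009375, ∂h/∂y = -0.01187 (det = -19200).
h(75, 355) = 89.2 + (-0.009375)·(-110) + (-0.01187)·(70) = 89.2 +1.031 -0.831 = 89.400 m.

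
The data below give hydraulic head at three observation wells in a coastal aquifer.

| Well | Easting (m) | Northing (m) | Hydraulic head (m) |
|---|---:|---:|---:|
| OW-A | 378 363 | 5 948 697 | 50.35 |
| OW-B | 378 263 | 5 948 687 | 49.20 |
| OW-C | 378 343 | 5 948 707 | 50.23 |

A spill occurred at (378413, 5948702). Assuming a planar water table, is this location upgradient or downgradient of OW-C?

upgradient

Differences from OW-A: to OW-B (Δx, Δy, Δh) = (-100, -10, -1.15); to OW-C = (-20, 10, -0.12).
Determinant of the coordinate differences = (-100)·10 − (-20)·(-10) = -1200.
∂h/∂x = [(-1.15)·10 − (-0.12)·(-10)] / -1200 = +0.01058
∂h/∂y = [(-100)·(-0.12) − (-20)·(-1.15)] / -1200 = +0.009167
Head at (378413, 5948702) = 50.35 + (+0.01058)·(50) + (+0.009167)·(5) = 50.92 m.
That is higher than the 50.23 m at OW-C, so the point is upgradient.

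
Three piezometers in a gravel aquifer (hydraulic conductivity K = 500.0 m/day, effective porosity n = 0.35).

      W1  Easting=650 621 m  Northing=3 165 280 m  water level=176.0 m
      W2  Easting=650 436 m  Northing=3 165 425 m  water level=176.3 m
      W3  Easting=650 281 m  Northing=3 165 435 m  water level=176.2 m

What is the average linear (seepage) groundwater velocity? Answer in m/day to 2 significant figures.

4.7 m/day

Differences from W1: to W2 (Δx, Δy, Δh) = (-185, 145, +0.3); to W3 = (-340, 155, +0.2).
Determinant of the coordinate differences = (-185)·155 − (-340)·145 = 20625.
∂h/∂x = [(+0.3)·155 − (+0.2)·145] / 20625 = +0.0008485
∂h/∂y = [(-185)·(+0.2) − (-340)·(+0.3)] / 20625 = +0.003152
|∇h| = √(0.0008485² + 0.003152²) = 0.003264
Seepage velocity v = K·i/n = 500.0 × 0.003264 / 0.35 = 4.663 m/day.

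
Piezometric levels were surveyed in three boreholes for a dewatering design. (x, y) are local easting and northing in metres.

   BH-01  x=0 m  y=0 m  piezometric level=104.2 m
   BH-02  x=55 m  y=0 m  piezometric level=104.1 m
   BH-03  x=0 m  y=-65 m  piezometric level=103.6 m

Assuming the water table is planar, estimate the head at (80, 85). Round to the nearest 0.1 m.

∂h/∂x = (104.1 − 104.2) / (55 − 0) = -0.001818
∂h/∂y = (103.6 − 104.2) / (-65 − 0) = +0.009231
h(80, 85) = 104.2 + (-0.001818)·(80) + (+0.009231)·(85) = 104.2 -0.145 +0.785 = 104.839 m.

104.8 m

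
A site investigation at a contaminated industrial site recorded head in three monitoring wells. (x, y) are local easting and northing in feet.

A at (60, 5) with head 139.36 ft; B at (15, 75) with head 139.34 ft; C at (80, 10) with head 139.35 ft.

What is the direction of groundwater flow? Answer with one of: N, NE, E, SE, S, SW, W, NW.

NE

With h = a·x + b·y + c and A as origin, the differences give:
  (-45)·a + 70·b = -0.02
  20·a + 5·b = -0.01
Eliminate b (×5 and ×70, subtract): -1625·a = 0.600 → a = ∂h/∂x = -0.0003692
Back-substitute: b = ∂h/∂y = -0.0005231.
Flow = −∇h = (+0.0003692 east, +0.0005231 north), which points northeast.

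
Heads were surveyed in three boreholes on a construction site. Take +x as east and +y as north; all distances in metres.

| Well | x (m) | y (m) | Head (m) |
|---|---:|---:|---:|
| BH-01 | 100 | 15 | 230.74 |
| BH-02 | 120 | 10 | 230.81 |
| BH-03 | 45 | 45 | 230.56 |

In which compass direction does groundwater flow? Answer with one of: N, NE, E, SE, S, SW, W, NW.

Three-point gradient (reference BH-01): Δ to BH-02 = (20, -5, +0.07), Δ to BH-03 = (-55, 30, -0.18).
∂h/∂x = +0.003692, ∂h/∂y = +0.0007692 (det = 325).
Flow = −∇h = (-0.003692 east, -0.0007692 north), which points west.

W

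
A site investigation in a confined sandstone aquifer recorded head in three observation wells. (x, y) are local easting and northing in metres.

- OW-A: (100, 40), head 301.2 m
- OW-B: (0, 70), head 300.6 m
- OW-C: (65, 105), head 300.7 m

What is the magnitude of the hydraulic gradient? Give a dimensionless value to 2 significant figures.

0.0069

Taking OW-A as reference: OW-B−OW-A = (-100, 30, -0.6); OW-C−OW-A = (-35, 65, -0.5).
Determinant of the coordinate differences = (-100)·65 − (-35)·30 = -5450.
∂h/∂x = [(-0.6)·65 − (-0.5)·30] / -5450 = +0.004404
∂h/∂y = [(-100)·(-0.5) − (-35)·(-0.6)] / -5450 = -0.005321
|∇h| = √(0.004404² + -0.005321²) = 0.006907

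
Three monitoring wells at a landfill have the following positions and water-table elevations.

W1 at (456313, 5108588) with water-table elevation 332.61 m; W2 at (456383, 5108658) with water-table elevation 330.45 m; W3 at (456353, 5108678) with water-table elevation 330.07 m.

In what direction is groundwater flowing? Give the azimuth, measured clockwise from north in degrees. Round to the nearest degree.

010°

Three-point gradient (reference W1): Δ to W2 = (70, 70, -2.16), Δ to W3 = (40, 90, -2.54).
∂h/∂x = -0.004743, ∂h/∂y = -0.02611 (det = 3500).
Flow direction (−∇h) has components (+0.004743 E, +0.02611 N).
Azimuth = atan2(E, N) = atan2(+0.004743, +0.02611) = 10.3° ≈ 010°.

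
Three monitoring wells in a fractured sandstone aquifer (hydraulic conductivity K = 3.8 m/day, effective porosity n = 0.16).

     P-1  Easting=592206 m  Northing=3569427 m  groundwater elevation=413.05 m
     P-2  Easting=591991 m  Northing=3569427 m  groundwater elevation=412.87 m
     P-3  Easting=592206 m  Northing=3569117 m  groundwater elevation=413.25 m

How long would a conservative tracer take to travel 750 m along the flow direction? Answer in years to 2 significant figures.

∂h/∂x = (412.87 − 413.05) / (591991 − 592206) = +0.0008372
∂h/∂y = (413.25 − 413.05) / (3569117 − 3569427) = -0.0006452
|∇h| = √(0.0008372² + -0.0006452²) = 0.001057
Seepage velocity v = K·i/n = 3.8 × 0.001057 / 0.16 = 0.0251 m/day.
t = 750 / 0.0251 = 2.988e+04 days = 81.8 years.

82 years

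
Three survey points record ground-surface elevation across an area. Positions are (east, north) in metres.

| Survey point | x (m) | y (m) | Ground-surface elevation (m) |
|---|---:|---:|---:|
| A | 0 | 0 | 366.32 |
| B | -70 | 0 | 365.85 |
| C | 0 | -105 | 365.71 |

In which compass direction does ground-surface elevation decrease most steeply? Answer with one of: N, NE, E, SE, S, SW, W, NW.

SW

∂z/∂x = (365.85 − 366.32) / (-70 − 0) = +0.006714
∂z/∂y = (365.71 − 366.32) / (-105 − 0) = +0.005810
Steepest decrease is along −∇f = (-0.006714 E, -0.005810 N) → southwest.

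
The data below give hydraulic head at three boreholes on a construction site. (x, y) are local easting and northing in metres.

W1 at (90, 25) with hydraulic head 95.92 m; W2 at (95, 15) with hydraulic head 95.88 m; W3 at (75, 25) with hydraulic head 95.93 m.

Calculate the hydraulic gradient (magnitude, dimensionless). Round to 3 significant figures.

0.00373

Taking W1 as reference: W2−W1 = (5, -10, -0.04); W3−W1 = (-15, 0, +0.01).
Solve a·Δx + b·Δy = Δh: det = 5·0 − (-15)·(-10) = -150.
∂h/∂x = [(-0.04)·0 − (+0.01)·(-10)] / -150 = -0.0006667
∂h/∂y = [5·(+0.01) − (-15)·(-0.04)] / -150 = +0.003667
|∇h| = √(-0.0006667² + 0.003667²) = 0.003727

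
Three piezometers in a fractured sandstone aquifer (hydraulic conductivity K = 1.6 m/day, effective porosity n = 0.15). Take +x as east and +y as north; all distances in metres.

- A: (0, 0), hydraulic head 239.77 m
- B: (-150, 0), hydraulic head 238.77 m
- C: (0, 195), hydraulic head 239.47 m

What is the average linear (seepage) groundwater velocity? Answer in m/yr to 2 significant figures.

∂h/∂x = (238.77 − 239.77) / (-150 − 0) = +0.006667
∂h/∂y = (239.47 − 239.77) / (195 − 0) = -0.001538
|∇h| = √(0.006667² + -0.001538²) = 0.006842
Seepage velocity v = K·i/n = 1.6 × 0.006842 / 0.15 = 0.07298 m/day = 26.66 m/yr.

27 m/yr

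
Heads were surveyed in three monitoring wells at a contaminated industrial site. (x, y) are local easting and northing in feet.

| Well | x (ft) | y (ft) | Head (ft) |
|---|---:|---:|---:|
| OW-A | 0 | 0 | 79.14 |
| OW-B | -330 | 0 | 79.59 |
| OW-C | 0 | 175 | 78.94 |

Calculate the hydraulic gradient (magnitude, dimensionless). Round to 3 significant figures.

∂h/∂x = (79.59 − 79.14) / (-330 − 0) = -0.001364
∂h/∂y = (78.94 − 79.14) / (175 − 0) = -0.001143
|∇h| = √(-0.001364² + -0.001143²) = 0.00178

0.00178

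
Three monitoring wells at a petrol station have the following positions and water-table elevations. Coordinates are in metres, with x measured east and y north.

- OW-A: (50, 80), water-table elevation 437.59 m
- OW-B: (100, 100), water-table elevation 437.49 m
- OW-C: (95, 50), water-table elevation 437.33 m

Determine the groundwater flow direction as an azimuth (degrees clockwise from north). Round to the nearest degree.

Taking OW-A as reference: OW-B−OW-A = (50, 20, -0.10); OW-C−OW-A = (45, -30, -0.26).
Solve a·Δx + b·Δy = Δh: det = 50·(-30) − 45·20 = -2400.
∂h/∂x = [(-0.10)·(-30) − (-0.26)·20] / -2400 = -0.003417
∂h/∂y = [50·(-0.26) − 45·(-0.10)] / -2400 = +0.003542
Flow direction (−∇h) has components (+0.003417 E, -0.003542 N).
Azimuth = atan2(E, N) = atan2(+0.003417, -0.003542) = 136.0° ≈ 136°.

136°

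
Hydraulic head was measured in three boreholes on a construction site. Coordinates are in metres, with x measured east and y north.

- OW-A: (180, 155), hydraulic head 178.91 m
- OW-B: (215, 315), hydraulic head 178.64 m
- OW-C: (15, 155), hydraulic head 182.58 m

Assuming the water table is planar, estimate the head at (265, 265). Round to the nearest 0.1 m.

With h = a·x + b·y + c and OW-A as origin, the differences give:
  35·a + 160·b = -0.27
  (-165)·a + 0·b = +3.67
Eliminate b (×0 and ×160, subtract): 26400·a = -587.200 → a = ∂h/∂x = -0.02224
Back-substitute: b = ∂h/∂y = +0.003178.
h(265, 265) = 178.91 + (-0.02224)·(85) + (+0.003178)·(110) = 178.91 -1.891 +0.350 = 177.369 m.

177.4 m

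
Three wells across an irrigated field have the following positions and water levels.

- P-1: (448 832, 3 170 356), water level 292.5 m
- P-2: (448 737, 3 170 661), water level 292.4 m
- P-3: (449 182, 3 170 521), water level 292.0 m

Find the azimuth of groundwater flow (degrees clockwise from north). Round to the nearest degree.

Taking P-1 as reference: P-2−P-1 = (-95, 305, -0.1); P-3−P-1 = (350, 165, -0.5).
Solve a·Δx + b·Δy = Δh: det = (-95)·165 − 350·305 = -122425.
∂h/∂x = [(-0.1)·165 − (-0.5)·305] / -122425 = -0.001111
∂h/∂y = [(-95)·(-0.5) − 350·(-0.1)] / -122425 = -0.0006739
Flow direction (−∇h) has components (+0.001111 E, +0.0006739 N).
Azimuth = atan2(E, N) = atan2(+0.001111, +0.0006739) = 58.8° ≈ 059°.

059°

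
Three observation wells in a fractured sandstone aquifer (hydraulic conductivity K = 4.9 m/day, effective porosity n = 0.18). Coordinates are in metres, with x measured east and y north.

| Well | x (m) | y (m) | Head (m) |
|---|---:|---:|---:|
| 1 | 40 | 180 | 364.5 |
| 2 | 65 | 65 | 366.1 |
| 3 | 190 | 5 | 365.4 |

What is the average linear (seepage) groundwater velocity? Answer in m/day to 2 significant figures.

0.59 m/day

Differences from 1: to 2 (Δx, Δy, Δh) = (25, -115, +1.6); to 3 = (150, -175, +0.9).
Determinant of the coordinate differences = 25·(-175) − 150·(-115) = 12875.
∂h/∂x = [(+1.6)·(-175) − (+0.9)·(-115)] / 12875 = -0.01371
∂h/∂y = [25·(+0.9) − 150·(+1.6)] / 12875 = -0.01689
|∇h| = √(-0.01371² + -0.01689²) = 0.02175
Seepage velocity v = K·i/n = 4.9 × 0.02175 / 0.18 = 0.5921 m/day.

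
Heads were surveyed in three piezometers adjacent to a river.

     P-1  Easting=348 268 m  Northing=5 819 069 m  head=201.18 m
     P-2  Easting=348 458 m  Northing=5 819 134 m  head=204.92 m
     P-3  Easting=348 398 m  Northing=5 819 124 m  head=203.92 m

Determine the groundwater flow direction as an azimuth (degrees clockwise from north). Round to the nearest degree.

With h = a·x + b·y + c and P-1 as origin, the differences give:
  190·a + 65·b = +3.74
  130·a + 55·b = +2.74
Eliminate b (×55 and ×65, subtract): 2000·a = 27.600 → a = ∂h/∂x = +0.01380
Back-substitute: b = ∂h/∂y = +0.01720.
Flow direction (−∇h) has components (-0.01380 E, -0.01720 N).
Azimuth = atan2(E, N) = atan2(-0.01380, -0.01720) = 218.7° ≈ 219°.

219°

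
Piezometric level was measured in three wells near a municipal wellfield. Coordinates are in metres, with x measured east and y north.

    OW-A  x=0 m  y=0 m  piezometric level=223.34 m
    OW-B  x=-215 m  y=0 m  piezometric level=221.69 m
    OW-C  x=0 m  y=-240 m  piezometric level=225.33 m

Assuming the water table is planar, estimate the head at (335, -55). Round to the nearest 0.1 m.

226.4 m

∂h/∂x = (221.69 − 223.34) / (-215 − 0) = +0.007674
∂h/∂y = (225.33 − 223.34) / (-240 − 0) = -0.008292
h(335, -55) = 223.34 + (+0.007674)·(335) + (-0.008292)·(-55) = 223.34 +2.571 +0.456 = 226.367 m.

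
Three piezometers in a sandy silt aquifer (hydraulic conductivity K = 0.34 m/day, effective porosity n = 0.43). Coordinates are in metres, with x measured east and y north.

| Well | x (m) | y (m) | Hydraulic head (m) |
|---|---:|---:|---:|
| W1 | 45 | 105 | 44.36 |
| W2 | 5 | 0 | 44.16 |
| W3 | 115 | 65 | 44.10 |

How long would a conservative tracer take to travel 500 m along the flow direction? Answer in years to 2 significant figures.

500 years

Differences from W1: to W2 (Δx, Δy, Δh) = (-40, -105, -0.20); to W3 = (70, -40, -0.26).
Determinant of the coordinate differences = (-40)·(-40) − 70·(-105) = 8950.
∂h/∂x = [(-0.20)·(-40) − (-0.26)·(-105)] / 8950 = -0.002156
∂h/∂y = [(-40)·(-0.26) − 70·(-0.20)] / 8950 = +0.002726
|∇h| = √(-0.002156² + 0.002726²) = 0.003476
Seepage velocity v = K·i/n = 0.34 × 0.003476 / 0.43 = 0.002748 m/day.
t = 500 / 0.002748 = 1.82e+05 days = 498 years.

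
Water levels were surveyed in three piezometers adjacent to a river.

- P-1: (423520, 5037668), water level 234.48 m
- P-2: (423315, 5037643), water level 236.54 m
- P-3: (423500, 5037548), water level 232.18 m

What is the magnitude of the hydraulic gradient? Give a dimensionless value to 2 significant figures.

0.025

Taking P-1 as reference: P-2−P-1 = (-205, -25, +2.06); P-3−P-1 = (-20, -120, -2.30).
Determinant of the coordinate differences = (-205)·(-120) − (-20)·(-25) = 24100.
∂h/∂x = [(+2.06)·(-120) − (-2.30)·(-25)] / 24100 = -0.01264
∂h/∂y = [(-205)·(-2.30) − (-20)·(+2.06)] / 24100 = +0.02127
|∇h| = √(-0.01264² + 0.02127²) = 0.02474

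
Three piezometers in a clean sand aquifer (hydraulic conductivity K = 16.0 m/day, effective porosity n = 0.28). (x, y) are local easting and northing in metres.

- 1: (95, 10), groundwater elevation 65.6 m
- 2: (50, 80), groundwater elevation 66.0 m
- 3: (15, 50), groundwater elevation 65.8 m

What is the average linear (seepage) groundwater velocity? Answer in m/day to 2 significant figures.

0.35 m/day

With h = a·x + b·y + c and 1 as origin, the differences give:
  (-45)·a + 70·b = +0.4
  (-80)·a + 40·b = +0.2
Eliminate b (×40 and ×70, subtract): 3800·a = 2.00 → a = ∂h/∂x = +0.0005263
Back-substitute: b = ∂h/∂y = +0.006053.
|∇h| = √(0.0005263² + 0.006053²) = 0.006076
Seepage velocity v = K·i/n = 16.0 × 0.006076 / 0.28 = 0.3472 m/day.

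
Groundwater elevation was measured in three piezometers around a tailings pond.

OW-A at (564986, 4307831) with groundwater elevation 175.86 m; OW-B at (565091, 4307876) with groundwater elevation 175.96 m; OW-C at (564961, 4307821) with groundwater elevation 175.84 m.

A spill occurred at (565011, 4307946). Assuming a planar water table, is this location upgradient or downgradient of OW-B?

upgradient

Taking OW-A as reference: OW-B−OW-A = (105, 45, +0.10); OW-C−OW-A = (-25, -10, -0.02).
Solve a·Δx + b·Δy = Δh: det = 105·(-10) − (-25)·45 = 75.
∂h/∂x = [(+0.10)·(-10) − (-0.02)·45] / 75 = -0.001333
∂h/∂y = [105·(-0.02) − (-25)·(+0.10)] / 75 = +0.005333
Head at (565011, 4307946) = 175.86 + (-0.001333)·(25) + (+0.005333)·(115) = 176.44 m.
That is higher than the 175.96 m at OW-B, so the point is upgradient.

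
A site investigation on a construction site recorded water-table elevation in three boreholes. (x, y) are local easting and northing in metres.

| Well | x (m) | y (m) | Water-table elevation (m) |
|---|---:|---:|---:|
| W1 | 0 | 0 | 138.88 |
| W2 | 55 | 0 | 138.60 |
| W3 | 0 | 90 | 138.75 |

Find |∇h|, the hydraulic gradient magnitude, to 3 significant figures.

0.00529

∂h/∂x = (138.60 − 138.88) / (55 − 0) = -0.005091
∂h/∂y = (138.75 − 138.88) / (90 − 0) = -0.001444
|∇h| = √(-0.005091² + -0.001444²) = 0.005292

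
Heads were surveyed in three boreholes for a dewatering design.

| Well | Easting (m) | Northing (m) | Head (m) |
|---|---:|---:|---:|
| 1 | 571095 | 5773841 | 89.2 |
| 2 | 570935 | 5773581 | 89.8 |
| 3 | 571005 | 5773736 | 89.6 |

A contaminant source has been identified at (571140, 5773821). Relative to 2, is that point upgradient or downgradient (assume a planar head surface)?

Taking 1 as reference: 2−1 = (-160, -260, +0.6); 3−1 = (-90, -105, +0.4).
Determinant of the coordinate differences = (-160)·(-105) − (-90)·(-260) = -6600.
∂h/∂x = [(+0.6)·(-105) − (+0.4)·(-260)] / -6600 = -0.006212
∂h/∂y = [(-160)·(+0.4) − (-90)·(+0.6)] / -6600 = +0.001515
Head at (571140, 5773821) = 89.2 + (-0.006212)·(45) + (+0.001515)·(-20) = 88.89 m.
That is lower than the 89.8 m at 2, so the point is downgradient.

downgradient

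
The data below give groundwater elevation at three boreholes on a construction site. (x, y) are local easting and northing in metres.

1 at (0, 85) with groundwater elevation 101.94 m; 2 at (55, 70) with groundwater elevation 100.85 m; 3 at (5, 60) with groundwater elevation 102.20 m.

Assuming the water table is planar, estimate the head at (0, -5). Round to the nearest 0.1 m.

103.3 m

Taking 1 as reference: 2−1 = (55, -15, -1.09); 3−1 = (5, -25, +0.26).
Determinant of the coordinate differences = 55·(-25) − 5·(-15) = -1300.
∂h/∂x = [(-1.09)·(-25) − (+0.26)·(-15)] / -1300 = -0.02396
∂h/∂y = [55·(+0.26) − 5·(-1.09)] / -1300 = -0.01519
h(0, -5) = 101.94 + (-0.02396)·(0) + (-0.01519)·(-90) = 101.94 -0.000 +1.367 = 103.307 m.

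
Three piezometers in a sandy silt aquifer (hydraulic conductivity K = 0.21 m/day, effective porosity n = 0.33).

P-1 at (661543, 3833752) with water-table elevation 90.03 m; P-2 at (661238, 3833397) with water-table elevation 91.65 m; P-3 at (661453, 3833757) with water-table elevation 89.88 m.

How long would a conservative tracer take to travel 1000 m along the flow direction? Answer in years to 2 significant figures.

730 years

Taking P-1 as reference: P-2−P-1 = (-305, -355, +1.62); P-3−P-1 = (-90, 5, -0.15).
Solve a·Δx + b·Δy = Δh: det = (-305)·5 − (-90)·(-355) = -33475.
∂h/∂x = [(+1.62)·5 − (-0.15)·(-355)] / -33475 = +0.001349
∂h/∂y = [(-305)·(-0.15) − (-90)·(+1.62)] / -33475 = -0.005722
|∇h| = √(0.001349² + -0.005722²) = 0.005879
Seepage velocity v = K·i/n = 0.21 × 0.005879 / 0.33 = 0.003741 m/day.
t = 1000 / 0.003741 = 2.673e+05 days = 732 years.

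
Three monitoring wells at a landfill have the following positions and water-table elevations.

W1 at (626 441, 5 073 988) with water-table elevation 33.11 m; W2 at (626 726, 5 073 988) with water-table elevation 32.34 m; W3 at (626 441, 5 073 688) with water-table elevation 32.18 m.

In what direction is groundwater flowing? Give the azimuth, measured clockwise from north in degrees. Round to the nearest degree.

∂h/∂x = (32.34 − 33.11) / (626726 − 626441) = -0.002702
∂h/∂y = (32.18 − 33.11) / (5073688 − 5073988) = +0.003100
Flow direction (−∇h) has components (+0.002702 E, -0.003100 N).
Azimuth = atan2(E, N) = atan2(+0.002702, -0.003100) = 138.9° ≈ 139°.

139°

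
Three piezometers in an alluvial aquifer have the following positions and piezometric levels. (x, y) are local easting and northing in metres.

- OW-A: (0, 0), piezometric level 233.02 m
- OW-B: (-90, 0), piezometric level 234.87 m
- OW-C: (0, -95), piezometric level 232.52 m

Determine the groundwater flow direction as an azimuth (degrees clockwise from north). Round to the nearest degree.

104°

∂h/∂x = (234.87 − 233.02) / (-90 − 0) = -0.02056
∂h/∂y = (232.52 − 233.02) / (-95 − 0) = +0.005263
Flow direction (−∇h) has components (+0.02056 E, -0.005263 N).
Azimuth = atan2(E, N) = atan2(+0.02056, -0.005263) = 104.4° ≈ 104°.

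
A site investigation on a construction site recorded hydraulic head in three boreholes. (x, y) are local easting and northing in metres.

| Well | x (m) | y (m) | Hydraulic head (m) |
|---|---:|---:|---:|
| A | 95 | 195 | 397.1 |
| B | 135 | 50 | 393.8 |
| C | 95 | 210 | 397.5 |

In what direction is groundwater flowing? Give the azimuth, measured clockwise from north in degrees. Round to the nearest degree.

Differences from A: to B (Δx, Δy, Δh) = (40, -145, -3.3); to C = (0, 15, +0.4).
Solve a·Δx + b·Δy = Δh: det = 40·15 − 0·(-145) = 600.
∂h/∂x = [(-3.3)·15 − (+0.4)·(-145)] / 600 = +0.01417
∂h/∂y = [40·(+0.4) − 0·(-3.3)] / 600 = +0.02667
Flow direction (−∇h) has components (-0.01417 E, -0.02667 N).
Azimuth = atan2(E, N) = atan2(-0.01417, -0.02667) = 208.0° ≈ 208°.

208°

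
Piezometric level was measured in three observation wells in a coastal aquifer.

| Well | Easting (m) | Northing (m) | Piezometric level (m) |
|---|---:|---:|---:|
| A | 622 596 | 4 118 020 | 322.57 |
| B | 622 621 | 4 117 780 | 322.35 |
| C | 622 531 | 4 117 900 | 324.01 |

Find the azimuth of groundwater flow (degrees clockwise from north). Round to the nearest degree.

Differences from A: to B (Δx, Δy, Δh) = (25, -240, -0.22); to C = (-65, -120, +1.44).
Determinant of the coordinate differences = 25·(-120) − (-65)·(-240) = -18600.
∂h/∂x = [(-0.22)·(-120) − (+1.44)·(-240)] / -18600 = -0.02000
∂h/∂y = [25·(+1.44) − (-65)·(-0.22)] / -18600 = -0.001167
Flow direction (−∇h) has components (+0.02000 E, +0.001167 N).
Azimuth = atan2(E, N) = atan2(+0.02000, +0.001167) = 86.7° ≈ 087°.

087°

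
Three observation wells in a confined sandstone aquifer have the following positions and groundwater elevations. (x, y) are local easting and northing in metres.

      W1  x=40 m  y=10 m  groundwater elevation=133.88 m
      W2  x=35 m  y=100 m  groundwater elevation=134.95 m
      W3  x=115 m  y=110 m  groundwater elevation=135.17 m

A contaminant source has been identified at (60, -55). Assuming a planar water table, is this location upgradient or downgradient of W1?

Differences from W1: to W2 (Δx, Δy, Δh) = (-5, 90, +1.07); to W3 = (75, 100, +1.29).
Solve a·Δx + b·Δy = Δh: det = (-5)·100 − 75·90 = -7250.
∂h/∂x = [(+1.07)·100 − (+1.29)·90] / -7250 = +0.001255
∂h/∂y = [(-5)·(+1.29) − 75·(+1.07)] / -7250 = +0.01196
Head at (60, -55) = 133.88 + (+0.001255)·(20) + (+0.01196)·(-65) = 133.13 m.
That is lower than the 133.88 m at W1, so the point is downgradient.

downgradient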